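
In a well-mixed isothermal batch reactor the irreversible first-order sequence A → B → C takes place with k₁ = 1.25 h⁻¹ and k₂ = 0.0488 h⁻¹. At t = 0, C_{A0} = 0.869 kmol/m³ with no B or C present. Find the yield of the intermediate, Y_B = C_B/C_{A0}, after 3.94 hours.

Solving the coupled first-order balances gives C_B(t) = [k₁/(k₂−k₁)]·C_{A0}·(e^(−k₁t) − e^(−k₂t)).
e^(−k₁t) = e^(−1.25×3.94) = e^(−4.925) = 0.007263; e^(−k₂t) = e^(−0.1923) = 0.8251.
C_B = 1.25×0.869/(0.0488−1.25) × (0.007263−0.8251) = (-0.9043)×(-0.8178) = 0.7396 kmol/m³.
Y_B = C_B/C_{A0} = 0.7396/0.869 = 0.851.

0.851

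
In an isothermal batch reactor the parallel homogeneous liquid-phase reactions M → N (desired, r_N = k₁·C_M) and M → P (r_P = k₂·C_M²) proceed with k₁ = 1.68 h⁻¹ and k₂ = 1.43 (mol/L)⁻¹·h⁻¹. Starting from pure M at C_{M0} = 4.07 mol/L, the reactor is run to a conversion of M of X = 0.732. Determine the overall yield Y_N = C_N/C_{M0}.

0.242

C_M = C_{M0}(1−X) = 1.091 mol/L.
Along a PFR/batch, dC_N/dC_M = −r_N/(r_N+r_P) = −k₁/(k₁+k₂·C_M).
Integrating from C_{M0} to C_M: C_N = (1.68/1.43)·ln[(1.68+1.43·4.07)/(1.68+1.43·1.09)] = 1.175·ln(7.500/3.240) = 0.9862 mol/L.
Y_N = C_N/C_{M0} = 0.9862/4.07 = 0.242.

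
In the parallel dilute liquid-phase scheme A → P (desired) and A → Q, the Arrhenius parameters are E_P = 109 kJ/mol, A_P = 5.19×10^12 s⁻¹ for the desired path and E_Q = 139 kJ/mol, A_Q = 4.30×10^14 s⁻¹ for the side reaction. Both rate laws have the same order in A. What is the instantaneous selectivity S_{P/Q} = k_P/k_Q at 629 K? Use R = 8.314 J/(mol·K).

Since both paths have the same order in A, the concentration cancels and S_{P/Q} = k_P/k_Q = (A_P/A_Q)·exp[(E_Q−E_P)/(RT)].
(E_Q−E_P)/(RT) = (139−109)×10³/(8.314×629) = 30000/5230 = 5.737.
k_P/k_Q = (5.19×10^12/4.30×10^14)·exp(5.737) = 0.01207 × 310.0 = 3.74.
Since E_P < E_Q, lowering the temperature improves selectivity toward P.

3.74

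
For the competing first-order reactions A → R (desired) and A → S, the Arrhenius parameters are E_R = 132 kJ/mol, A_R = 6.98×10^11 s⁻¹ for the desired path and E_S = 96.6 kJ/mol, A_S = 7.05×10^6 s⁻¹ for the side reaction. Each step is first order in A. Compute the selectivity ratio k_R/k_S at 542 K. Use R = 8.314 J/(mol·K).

With equal orders, S_{R/S} = k_R/k_S = (A_R/A_S)·exp[(E_S−E_R)/(RT)].
(E_S−E_R)/(RT) = (96.6−132)×10³/(8.314×542) = -35400/4506 = -7.856.
k_R/k_S = (6.98×10^11/7.05×10^6)·exp(-7.856) = 99007 × 3.875×10^-4 = 38.4.
Since E_R > E_S, raising the temperature improves selectivity toward R.

38.4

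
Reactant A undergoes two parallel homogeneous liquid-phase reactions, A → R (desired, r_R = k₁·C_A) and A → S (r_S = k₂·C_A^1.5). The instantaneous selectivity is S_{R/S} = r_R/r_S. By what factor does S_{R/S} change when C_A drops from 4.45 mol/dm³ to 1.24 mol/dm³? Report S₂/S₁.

S_{R/S} = (k₁/k₂)·C_A^-0.5, so S₂/S₁ = (C_{A,2}/C_{A,1})^-0.5.
= (1.24/4.45)^(-0.5) = (0.2787)^(-0.5) = 1.89.

1.89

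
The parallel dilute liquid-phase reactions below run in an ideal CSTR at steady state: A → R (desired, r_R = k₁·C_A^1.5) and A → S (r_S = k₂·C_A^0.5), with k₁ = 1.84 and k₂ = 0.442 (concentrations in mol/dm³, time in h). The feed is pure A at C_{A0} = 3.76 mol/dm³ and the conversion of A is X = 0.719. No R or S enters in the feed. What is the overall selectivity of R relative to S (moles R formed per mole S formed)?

4.40

Exit C_A = C_{A0}(1−X) = 3.76×0.281 = 1.057 mol/dm³.
A CSTR operates uniformly at the exit composition, giving r_R = 1.998 and r_S = 0.4543 (each k·C_A^n at C_A = 1.057).
Overall selectivity = C_R/C_S = r_Rτ/(r_Sτ) = r_R/r_S = 4.40.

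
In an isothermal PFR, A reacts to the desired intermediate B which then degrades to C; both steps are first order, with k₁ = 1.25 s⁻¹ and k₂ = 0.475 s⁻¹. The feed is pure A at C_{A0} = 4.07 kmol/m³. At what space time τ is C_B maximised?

The intermediate peaks when r₁ = r₂, i.e. k₁e^(−k₁τ) = k₂e^(−k₂τ), giving τ_opt = ln(k₂/k₁)/(k₂−k₁).
= ln(0.475/1.25)/(0.475−1.25) = ln(0.3800)/-0.7750 = -0.9676/-0.7750 = 1.25 s.

1.25 s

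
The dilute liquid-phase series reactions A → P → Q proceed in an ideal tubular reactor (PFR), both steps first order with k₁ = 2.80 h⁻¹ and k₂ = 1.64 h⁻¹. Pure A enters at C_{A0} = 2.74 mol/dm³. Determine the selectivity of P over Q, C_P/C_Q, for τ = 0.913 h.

0.619

The intermediate concentration in a first-order A→B→C sequence is C_P = k₁C_{A0}(e^(−k₁τ) − e^(−k₂τ))/(k₂−k₁).
e^(−k₁τ) = e^(−2.80×0.913) = e^(−2.556) = 0.07758; e^(−k₂τ) = e^(−1.497) = 0.2237.
C_P = 2.80×2.74/(1.64−2.80) × (0.07758−0.2237) = (-6.614)×(-0.1461) = 0.9666 mol/dm³.
C_A = C_{A0}e^(−k₁τ) = 0.2126 mol/dm³, so C_Q = C_{A0}−C_A−C_P = 1.561 mol/dm³; C_P/C_Q = 0.619.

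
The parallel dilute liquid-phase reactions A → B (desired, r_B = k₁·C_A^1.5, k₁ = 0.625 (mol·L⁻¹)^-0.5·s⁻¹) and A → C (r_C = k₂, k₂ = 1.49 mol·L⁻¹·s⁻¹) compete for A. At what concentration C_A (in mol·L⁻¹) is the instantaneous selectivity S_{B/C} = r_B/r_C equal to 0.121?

S_{B/C} = (k₁/k₂)·C_A^1.5 ⇒ C_A = (S·k₂/k₁)^(1/1.5).
= (0.121×1.49/0.625)^(0.6667) = (0.2885)^(0.6667) = 0.437 mol·L⁻¹.

0.437 mol·L⁻¹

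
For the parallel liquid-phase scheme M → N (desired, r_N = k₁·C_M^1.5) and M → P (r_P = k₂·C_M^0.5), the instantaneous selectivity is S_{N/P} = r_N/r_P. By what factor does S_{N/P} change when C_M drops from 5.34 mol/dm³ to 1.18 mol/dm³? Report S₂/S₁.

0.221

S_{N/P} = (k₁/k₂)·C_M, so S₂/S₁ = (C_{M,2}/C_{M,1}).
= 1.18/5.34 = 0.221.
Selectivity toward N falls as C_M falls — high-concentration operation is favoured.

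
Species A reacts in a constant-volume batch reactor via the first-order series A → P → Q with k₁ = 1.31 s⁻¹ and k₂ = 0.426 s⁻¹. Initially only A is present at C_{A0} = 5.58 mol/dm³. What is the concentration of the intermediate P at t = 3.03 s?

For first-order series with pure A initially, C_P(t) = k₁C_{A0}/(k₂−k₁)·(e^(−k₁t) − e^(−k₂t)).
e^(−k₁t) = e^(−1.31×3.03) = e^(−3.969) = 0.01889; e^(−k₂t) = e^(−1.291) = 0.2751.
C_P = 1.31×5.58/(0.426−1.31) × (0.01889−0.2751) = (-8.269)×(-0.2562) = 2.118 mol/dm³.

2.12 mol/dm³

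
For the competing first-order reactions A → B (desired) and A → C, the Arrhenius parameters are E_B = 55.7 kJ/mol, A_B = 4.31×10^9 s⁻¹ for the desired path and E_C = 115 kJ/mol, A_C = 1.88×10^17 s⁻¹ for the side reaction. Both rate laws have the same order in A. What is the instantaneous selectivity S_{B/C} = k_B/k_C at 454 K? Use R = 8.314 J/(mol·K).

k_B/k_C = (A_B/A_C)·exp[−(E_B−E_C)/(RT)] = (A_B/A_C)·exp[(E_C−E_B)/(RT)].
(E_C−E_B)/(RT) = (115−55.7)×10³/(8.314×454) = 59300/3775 = 15.71.
k_B/k_C = (4.31×10^9/1.88×10^17)·exp(15.71) = 2.293×10^-8 × 6.652×10^6 = 0.153.
Since E_B < E_C, lowering the temperature improves selectivity toward B.

0.153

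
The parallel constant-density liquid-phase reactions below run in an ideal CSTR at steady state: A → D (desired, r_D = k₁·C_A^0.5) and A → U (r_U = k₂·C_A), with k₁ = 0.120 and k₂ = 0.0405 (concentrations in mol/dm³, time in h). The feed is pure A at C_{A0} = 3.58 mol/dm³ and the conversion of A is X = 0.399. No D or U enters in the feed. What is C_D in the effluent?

0.955 mol/dm³

Exit C_A = C_{A0}(1−X) = 3.58×0.601 = 2.152 mol/dm³.
Rates in a CSTR are evaluated at the outlet concentration: r_D = 0.120×2.152^0.5 = 0.1760, r_U = 0.0405×2.152 = 0.08714.
Fraction of consumed A going to D: r_D/(r_D+r_U) = 0.6689.
C_D = 0.6689·C_{A0}·X = 0.6689×3.58×0.399 = 0.955 mol/dm³.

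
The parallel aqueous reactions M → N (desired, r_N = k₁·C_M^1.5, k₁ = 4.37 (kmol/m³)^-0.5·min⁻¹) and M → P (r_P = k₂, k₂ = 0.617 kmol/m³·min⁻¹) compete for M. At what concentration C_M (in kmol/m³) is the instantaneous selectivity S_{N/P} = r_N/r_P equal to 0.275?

S_{N/P} = (k₁/k₂)·C_M^1.5 ⇒ C_M = (S·k₂/k₁)^(1/1.5).
= (0.275×0.617/4.37)^(0.6667) = (0.03883)^(0.6667) = 0.115 kmol/m³.

0.115 kmol/m³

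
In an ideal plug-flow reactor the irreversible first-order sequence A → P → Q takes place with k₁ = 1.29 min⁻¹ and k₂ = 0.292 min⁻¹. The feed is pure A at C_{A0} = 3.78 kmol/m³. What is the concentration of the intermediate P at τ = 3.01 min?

The intermediate concentration in a first-order A→B→C sequence is C_P = k₁C_{A0}(e^(−k₁τ) − e^(−k₂τ))/(k₂−k₁).
e^(−k₁τ) = e^(−1.29×3.01) = e^(−3.883) = 0.02059; e^(−k₂τ) = e^(−0.8789) = 0.4152.
C_P = 1.29×3.78/(0.292−1.29) × (0.02059−0.4152) = (-4.886)×(-0.3946) = 1.928 kmol/m³.

1.93 kmol/m³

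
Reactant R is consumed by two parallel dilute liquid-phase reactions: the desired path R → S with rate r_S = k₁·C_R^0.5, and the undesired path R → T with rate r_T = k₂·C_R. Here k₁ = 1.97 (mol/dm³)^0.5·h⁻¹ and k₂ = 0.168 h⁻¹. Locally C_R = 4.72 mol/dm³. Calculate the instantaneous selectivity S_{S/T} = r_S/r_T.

S_{S/T} = r_S/r_T = (k₁·C_R^0.5)/(k₂·C_R) = (k₁/k₂)·C_R^-0.5.
= (1.97×4.720^0.5) / (0.168×4.720) = 4.280/0.7930 = 5.40.
The undesired path is higher order in R, so low C_R (CSTR or dilute feed) favours S.

5.40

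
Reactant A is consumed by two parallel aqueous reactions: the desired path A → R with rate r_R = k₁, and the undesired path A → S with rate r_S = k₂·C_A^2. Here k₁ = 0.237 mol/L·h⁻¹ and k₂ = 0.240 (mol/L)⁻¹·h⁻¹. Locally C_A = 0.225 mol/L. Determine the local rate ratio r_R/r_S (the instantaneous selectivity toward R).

19.5

S_{R/S} = r_R/r_S = (k₁)/(k₂·C_A^2) = (k₁/k₂)·C_A^-2.
= (0.237) / (0.240×0.2250^2) = 0.2370/0.01215 = 19.5.
The undesired path is higher order in A, so low C_A (CSTR or dilute feed) favours R.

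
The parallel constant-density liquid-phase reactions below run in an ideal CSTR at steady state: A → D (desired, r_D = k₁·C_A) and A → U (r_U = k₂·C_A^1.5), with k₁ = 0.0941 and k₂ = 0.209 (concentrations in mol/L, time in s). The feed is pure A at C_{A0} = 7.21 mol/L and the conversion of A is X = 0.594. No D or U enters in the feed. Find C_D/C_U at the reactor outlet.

Exit C_A = C_{A0}(1−X) = 7.21×0.406 = 2.927 mol/L.
A CSTR operates uniformly at the exit composition, giving r_D = 0.2755 and r_U = 1.047 (each k·C_A^n at C_A = 2.927).
Overall selectivity = C_D/C_U = r_Dτ/(r_Uτ) = r_D/r_U = 0.263.

0.263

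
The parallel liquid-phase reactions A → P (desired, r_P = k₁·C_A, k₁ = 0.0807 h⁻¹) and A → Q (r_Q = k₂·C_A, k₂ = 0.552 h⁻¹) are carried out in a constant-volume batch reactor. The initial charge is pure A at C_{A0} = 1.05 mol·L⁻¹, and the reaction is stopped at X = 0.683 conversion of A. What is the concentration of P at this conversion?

C_A = C_{A0}(1−X) = 0.3328 mol·L⁻¹.
Both paths are first order in A, so the instantaneous fraction to P is constant: dC_P/d(−C_A) = k₁/(k₁+k₂) = 0.1275.
C_P = 0.1275·(C_{A0}−C_A) = 0.1275×0.7172 = 0.0915 mol·L⁻¹.

0.0915 mol·L⁻¹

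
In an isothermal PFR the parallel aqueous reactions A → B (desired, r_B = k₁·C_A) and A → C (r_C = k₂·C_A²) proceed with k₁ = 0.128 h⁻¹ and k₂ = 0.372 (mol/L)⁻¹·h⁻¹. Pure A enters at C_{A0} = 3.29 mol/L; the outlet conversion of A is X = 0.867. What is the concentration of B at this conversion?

0.529 mol/L

C_A = C_{A0}(1−X) = 0.4376 mol/L.
Along a PFR/batch, dC_B/dC_A = −r_B/(r_B+r_C) = −k₁/(k₁+k₂·C_A).
Integrating from C_{A0} to C_A: C_B = (0.128/0.372)·ln[(0.128+0.372·3.29)/(0.128+0.372·0.438)] = 0.3441·ln(1.352/0.2908) = 0.5288 mol/L.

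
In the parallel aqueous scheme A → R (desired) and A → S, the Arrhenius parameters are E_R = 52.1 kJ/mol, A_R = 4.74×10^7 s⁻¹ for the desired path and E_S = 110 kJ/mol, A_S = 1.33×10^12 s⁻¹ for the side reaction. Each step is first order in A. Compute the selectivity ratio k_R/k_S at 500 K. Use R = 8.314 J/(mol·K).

39.9

Since both paths have the same order in A, the concentration cancels and S_{R/S} = k_R/k_S = (A_R/A_S)·exp[(E_S−E_R)/(RT)].
(E_S−E_R)/(RT) = (110−52.1)×10³/(8.314×500) = 57900/4157 = 13.93.
k_R/k_S = (4.74×10^7/1.33×10^12)·exp(13.93) = 3.564×10^-5 × 1.119×10^6 = 39.9.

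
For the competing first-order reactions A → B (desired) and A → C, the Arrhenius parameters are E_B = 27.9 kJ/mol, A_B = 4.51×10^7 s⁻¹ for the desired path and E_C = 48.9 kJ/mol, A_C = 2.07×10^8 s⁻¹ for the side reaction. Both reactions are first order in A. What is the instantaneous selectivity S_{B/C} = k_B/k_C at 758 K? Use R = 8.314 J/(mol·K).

With equal orders, S_{B/C} = k_B/k_C = (A_B/A_C)·exp[(E_C−E_B)/(RT)].
(E_C−E_B)/(RT) = (48.9−27.9)×10³/(8.314×758) = 21000/6302 = 3.332.
k_B/k_C = (4.51×10^7/2.07×10^8)·exp(3.332) = 0.2179 × 28.00 = 6.10.

6.10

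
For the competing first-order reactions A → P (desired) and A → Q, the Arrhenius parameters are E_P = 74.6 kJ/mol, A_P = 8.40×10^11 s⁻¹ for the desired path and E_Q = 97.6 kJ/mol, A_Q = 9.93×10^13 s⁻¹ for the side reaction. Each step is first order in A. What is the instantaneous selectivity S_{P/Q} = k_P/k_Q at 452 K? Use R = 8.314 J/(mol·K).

Since both paths have the same order in A, the concentration cancels and S_{P/Q} = k_P/k_Q = (A_P/A_Q)·exp[(E_Q−E_P)/(RT)].
(E_Q−E_P)/(RT) = (97.6−74.6)×10³/(8.314×452) = 23000/3758 = 6.120.
k_P/k_Q = (8.40×10^11/9.93×10^13)·exp(6.120) = 0.008459 × 455.0 = 3.85.

3.85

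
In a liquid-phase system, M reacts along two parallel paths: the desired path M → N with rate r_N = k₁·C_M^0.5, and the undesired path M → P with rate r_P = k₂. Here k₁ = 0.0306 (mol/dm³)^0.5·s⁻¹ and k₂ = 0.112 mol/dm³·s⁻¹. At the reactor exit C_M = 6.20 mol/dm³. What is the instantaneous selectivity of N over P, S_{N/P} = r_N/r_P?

0.680

S_{N/P} = r_N/r_P = (k₁·C_M^0.5)/(k₂) = (k₁/k₂)·C_M^0.5.
= (0.0306×6.200^0.5) / (0.112) = 0.07619/0.1120 = 0.680.
Since the desired path is higher order in M, keeping C_M high (PFR or concentrated feed) favours N.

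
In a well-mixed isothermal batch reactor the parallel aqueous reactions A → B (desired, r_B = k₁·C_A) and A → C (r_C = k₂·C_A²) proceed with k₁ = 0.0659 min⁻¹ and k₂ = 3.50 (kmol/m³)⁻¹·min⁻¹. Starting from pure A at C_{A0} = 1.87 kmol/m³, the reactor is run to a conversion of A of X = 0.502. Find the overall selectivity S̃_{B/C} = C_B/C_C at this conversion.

C_A = C_{A0}(1−X) = 0.9313 kmol/m³.
Along a PFR/batch, dC_B/dC_A = −r_B/(r_B+r_C) = −k₁/(k₁+k₂·C_A).
Integrating from C_{A0} to C_A: C_B = (0.0659/3.50)·ln[(0.0659+3.50·1.87)/(0.0659+3.50·0.931)] = 0.01883·ln(6.611/3.325) = 0.01294 kmol/m³.
C_C = (C_{A0}−C_A)−C_B = 0.9258 kmol/m³; S̃_{B/C} = 0.01294/0.9258 = 0.0140.

0.0140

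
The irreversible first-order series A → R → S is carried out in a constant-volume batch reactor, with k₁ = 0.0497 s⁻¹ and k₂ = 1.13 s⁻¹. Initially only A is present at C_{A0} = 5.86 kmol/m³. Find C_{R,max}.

At the optimum, C_{R,max}/C_{A0} = (k₁/k₂)^[k₂/(k₂−k₁)].
= (0.0497/1.13)^(1.13/(1.13−0.0497)) = (0.04398)^(1.046) = 0.03809.
C_{R,max} = 0.03809×5.86 = 0.223 kmol/m³.

0.223 kmol/m³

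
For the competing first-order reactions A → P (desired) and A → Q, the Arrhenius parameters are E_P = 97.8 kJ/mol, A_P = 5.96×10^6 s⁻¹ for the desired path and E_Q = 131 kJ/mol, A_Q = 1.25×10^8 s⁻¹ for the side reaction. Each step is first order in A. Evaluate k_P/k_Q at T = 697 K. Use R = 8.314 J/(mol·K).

14.7

Since both paths have the same order in A, the concentration cancels and S_{P/Q} = k_P/k_Q = (A_P/A_Q)·exp[(E_Q−E_P)/(RT)].
(E_Q−E_P)/(RT) = (131−97.8)×10³/(8.314×697) = 33200/5795 = 5.729.
k_P/k_Q = (5.96×10^6/1.25×10^8)·exp(5.729) = 0.04768 × 307.7 = 14.7.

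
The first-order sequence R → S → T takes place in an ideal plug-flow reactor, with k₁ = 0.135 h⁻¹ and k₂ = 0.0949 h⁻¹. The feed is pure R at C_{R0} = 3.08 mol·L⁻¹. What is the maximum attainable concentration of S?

At the optimum, C_{S,max}/C_{R0} = (k₁/k₂)^[k₂/(k₂−k₁)].
= (0.135/0.0949)^(0.0949/(0.0949−0.135)) = (1.423)^(-2.367) = 0.4343.
C_{S,max} = 0.4343×3.08 = 1.34 mol·L⁻¹.

1.34 mol·L⁻¹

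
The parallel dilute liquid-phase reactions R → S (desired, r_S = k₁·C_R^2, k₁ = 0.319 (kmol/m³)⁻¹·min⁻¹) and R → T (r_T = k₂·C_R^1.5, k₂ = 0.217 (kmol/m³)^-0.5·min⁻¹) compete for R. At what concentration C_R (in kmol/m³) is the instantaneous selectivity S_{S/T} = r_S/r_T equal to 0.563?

S_{S/T} = (k₁/k₂)·C_R^0.5 ⇒ C_R = (S·k₂/k₁)^(2).
= (0.563×0.217/0.319)^(2) = (0.3830)^(2) = 0.147 kmol/m³.

0.147 kmol/m³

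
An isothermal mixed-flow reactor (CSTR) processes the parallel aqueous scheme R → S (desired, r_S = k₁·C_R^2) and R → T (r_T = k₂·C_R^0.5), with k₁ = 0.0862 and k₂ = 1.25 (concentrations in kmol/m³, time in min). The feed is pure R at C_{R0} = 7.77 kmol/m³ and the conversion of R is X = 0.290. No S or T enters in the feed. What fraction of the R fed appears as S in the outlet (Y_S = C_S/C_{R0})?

Exit C_R = C_{R0}(1−X) = 7.77×0.710 = 5.517 kmol/m³.
A CSTR operates uniformly at the exit composition, giving r_S = 2.623 and r_T = 2.936 (each k·C_R^n at C_R = 5.517).
Fraction of consumed R going to S: r_S/(r_S+r_T) = 0.4719.
C_S = 0.4719·C_{R0}·X = 0.4719×7.77×0.290 = 1.06 kmol/m³; Y_S = C_S/C_{R0} = 0.137.

0.137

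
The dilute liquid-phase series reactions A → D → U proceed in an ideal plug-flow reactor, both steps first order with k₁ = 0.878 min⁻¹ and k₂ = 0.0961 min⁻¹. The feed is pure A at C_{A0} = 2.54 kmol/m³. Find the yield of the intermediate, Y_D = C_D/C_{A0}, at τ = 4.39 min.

0.713

For first-order series with pure A initially, C_D(τ) = k₁C_{A0}/(k₂−k₁)·(e^(−k₁τ) − e^(−k₂τ)).
e^(−k₁τ) = e^(−0.878×4.39) = e^(−3.854) = 0.02119; e^(−k₂τ) = e^(−0.4219) = 0.6558.
C_D = 0.878×2.54/(0.0961−0.878) × (0.02119−0.6558) = (-2.852)×(-0.6346) = 1.810 kmol/m³.
Y_D = C_D/C_{A0} = 1.810/2.54 = 0.713.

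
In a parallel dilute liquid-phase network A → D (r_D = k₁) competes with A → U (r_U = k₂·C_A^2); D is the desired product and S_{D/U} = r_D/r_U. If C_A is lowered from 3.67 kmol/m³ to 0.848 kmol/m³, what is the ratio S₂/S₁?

S_{D/U} = (k₁/k₂)·C_A^-2, so S₂/S₁ = (C_{A,2}/C_{A,1})^-2.
= (0.848/3.67)^(-2) = (0.2311)^(-2) = 18.7.

18.7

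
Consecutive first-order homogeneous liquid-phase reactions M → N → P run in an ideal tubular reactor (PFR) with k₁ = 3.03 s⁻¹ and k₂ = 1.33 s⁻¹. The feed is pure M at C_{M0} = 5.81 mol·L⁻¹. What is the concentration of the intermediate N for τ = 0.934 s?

For first-order series with pure M initially, C_N(τ) = k₁C_{M0}/(k₂−k₁)·(e^(−k₁τ) − e^(−k₂τ)).
e^(−k₁τ) = e^(−3.03×0.934) = e^(−2.830) = 0.05901; e^(−k₂τ) = e^(−1.242) = 0.2887.
C_N = 3.03×5.81/(1.33−3.03) × (0.05901−0.2887) = (-10.36)×(-0.2297) = 2.379 mol·L⁻¹.

2.38 mol·L⁻¹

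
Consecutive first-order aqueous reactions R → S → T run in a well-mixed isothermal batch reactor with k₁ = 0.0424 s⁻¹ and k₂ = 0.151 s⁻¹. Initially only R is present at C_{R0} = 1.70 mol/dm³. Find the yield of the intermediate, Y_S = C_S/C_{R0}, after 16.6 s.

0.161

The intermediate concentration in a first-order A→B→C sequence is C_S = k₁C_{R0}(e^(−k₁t) − e^(−k₂t))/(k₂−k₁).
e^(−k₁t) = e^(−0.0424×16.6) = e^(−0.7038) = 0.4947; e^(−k₂t) = e^(−2.507) = 0.08155.
C_S = 0.0424×1.70/(0.151−0.0424) × (0.4947−0.08155) = 0.6637×0.4131 = 0.2742 mol/dm³.
Y_S = C_S/C_{R0} = 0.2742/1.70 = 0.161.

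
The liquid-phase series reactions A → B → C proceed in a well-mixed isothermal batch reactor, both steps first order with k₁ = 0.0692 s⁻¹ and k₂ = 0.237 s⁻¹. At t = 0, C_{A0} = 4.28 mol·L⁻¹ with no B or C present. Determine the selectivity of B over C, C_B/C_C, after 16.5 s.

0.221

For first-order series with pure A initially, C_B(t) = k₁C_{A0}/(k₂−k₁)·(e^(−k₁t) − e^(−k₂t)).
e^(−k₁t) = e^(−0.0692×16.5) = e^(−1.142) = 0.3192; e^(−k₂t) = e^(−3.910) = 0.02003.
C_B = 0.0692×4.28/(0.237−0.0692) × (0.3192−0.02003) = 1.765×0.2992 = 0.5281 mol·L⁻¹.
C_A = C_{A0}e^(−k₁t) = 1.366 mol·L⁻¹, so C_C = C_{A0}−C_A−C_B = 2.386 mol·L⁻¹; C_B/C_C = 0.221.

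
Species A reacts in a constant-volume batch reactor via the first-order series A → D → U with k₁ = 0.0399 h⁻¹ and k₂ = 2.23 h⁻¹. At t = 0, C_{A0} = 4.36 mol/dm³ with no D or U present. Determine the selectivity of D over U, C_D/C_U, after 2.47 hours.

0.212

Solving the coupled first-order balances gives C_D(t) = [k₁/(k₂−k₁)]·C_{A0}·(e^(−k₁t) − e^(−k₂t)).
e^(−k₁t) = e^(−0.0399×2.47) = e^(−0.09855) = 0.9061; e^(−k₂t) = e^(−5.508) = 0.004054.
C_D = 0.0399×4.36/(2.23−0.0399) × (0.9061−0.004054) = 0.07943×0.9021 = 0.07166 mol/dm³.
C_A = C_{A0}e^(−k₁t) = 3.951 mol/dm³, so C_U = C_{A0}−C_A−C_D = 0.3375 mol/dm³; C_D/C_U = 0.212.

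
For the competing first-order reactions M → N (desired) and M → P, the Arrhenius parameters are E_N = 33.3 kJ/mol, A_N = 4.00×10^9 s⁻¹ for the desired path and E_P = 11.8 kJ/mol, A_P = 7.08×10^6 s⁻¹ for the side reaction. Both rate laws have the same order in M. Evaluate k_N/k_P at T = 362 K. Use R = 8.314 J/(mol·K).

0.446

k_N/k_P = (A_N/A_P)·exp[−(E_N−E_P)/(RT)] = (A_N/A_P)·exp[(E_P−E_N)/(RT)].
(E_P−E_N)/(RT) = (11.8−33.3)×10³/(8.314×362) = -21500/3010 = -7.144.
k_N/k_P = (4.00×10^9/7.08×10^6)·exp(-7.144) = 565.0 × 7.899×10^-4 = 0.446.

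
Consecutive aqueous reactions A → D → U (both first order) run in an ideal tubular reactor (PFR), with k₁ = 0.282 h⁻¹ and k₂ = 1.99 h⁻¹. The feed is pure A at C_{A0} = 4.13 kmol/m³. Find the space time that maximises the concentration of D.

1.14 h

For first-order series the maximum of C_D occurs at τ_opt = ln(k₂/k₁)/(k₂−k₁).
= ln(1.99/0.282)/(1.99−0.282) = ln(7.057)/1.708 = 1.954/1.708 = 1.14 h.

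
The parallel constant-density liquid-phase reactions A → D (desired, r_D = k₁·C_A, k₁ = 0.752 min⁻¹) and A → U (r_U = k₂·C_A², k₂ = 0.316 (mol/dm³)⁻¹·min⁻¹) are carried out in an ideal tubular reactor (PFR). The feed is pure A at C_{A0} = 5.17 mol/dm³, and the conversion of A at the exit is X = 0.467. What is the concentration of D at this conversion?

0.917 mol/dm³

C_A = C_{A0}(1−X) = 2.756 mol/dm³.
Along a PFR/batch, dC_D/dC_A = −r_D/(r_D+r_U) = −k₁/(k₁+k₂·C_A).
Integrating from C_{A0} to C_A: C_D = (0.752/0.316)·ln[(0.752+0.316·5.17)/(0.752+0.316·2.76)] = 2.380·ln(2.386/1.623) = 0.9171 mol/dm³.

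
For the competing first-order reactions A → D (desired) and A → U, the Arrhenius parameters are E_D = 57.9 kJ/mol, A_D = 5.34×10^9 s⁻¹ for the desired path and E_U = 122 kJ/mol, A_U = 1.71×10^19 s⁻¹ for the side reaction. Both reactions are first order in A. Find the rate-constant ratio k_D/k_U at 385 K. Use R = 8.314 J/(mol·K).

0.155

k_D/k_U = (A_D/A_U)·exp[−(E_D−E_U)/(RT)] = (A_D/A_U)·exp[(E_U−E_D)/(RT)].
(E_U−E_D)/(RT) = (122−57.9)×10³/(8.314×385) = 64100/3201 = 20.03.
k_D/k_U = (5.34×10^9/1.71×10^19)·exp(20.03) = 3.123×10^-10 × 4.978×10^8 = 0.155.
Since E_D < E_U, lowering the temperature improves selectivity toward D.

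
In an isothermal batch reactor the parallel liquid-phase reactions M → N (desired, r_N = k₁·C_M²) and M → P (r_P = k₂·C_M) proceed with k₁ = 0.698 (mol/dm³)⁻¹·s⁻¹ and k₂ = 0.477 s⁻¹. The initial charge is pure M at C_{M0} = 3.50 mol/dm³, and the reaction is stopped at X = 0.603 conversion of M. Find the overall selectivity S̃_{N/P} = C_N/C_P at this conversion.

3.40

C_M = C_{M0}(1−X) = 1.389 mol/dm³.
Along a PFR/batch, dC_P/dC_M = −r_P/(r_N+r_P) = −k₂/(k₂+k₁·C_M).
Integrating from C_{M0} to C_M: C_P = (0.477/0.698)·ln[(0.477+0.698·3.50)/(0.477+0.698·1.39)] = 0.6834·ln(2.920/1.447) = 0.4799 mol/dm³.
Then C_N = (C_{M0}−C_M) − C_P = 2.111 − 0.4799 = 1.631 mol/dm³.
S̃_{N/P} = C_N/C_P = 1.631/0.4799 = 3.40.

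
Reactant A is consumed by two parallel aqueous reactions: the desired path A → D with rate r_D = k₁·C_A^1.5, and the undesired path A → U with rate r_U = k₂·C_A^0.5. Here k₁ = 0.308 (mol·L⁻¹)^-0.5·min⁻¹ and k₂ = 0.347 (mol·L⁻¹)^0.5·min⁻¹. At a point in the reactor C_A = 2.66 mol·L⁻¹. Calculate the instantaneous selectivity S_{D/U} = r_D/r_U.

2.36

S_{D/U} = r_D/r_U = (k₁·C_A^1.5)/(k₂·C_A^0.5) = (k₁/k₂)·C_A.
= (0.308×2.660^1.5) / (0.347×2.660^0.5) = 1.336/0.5659 = 2.36.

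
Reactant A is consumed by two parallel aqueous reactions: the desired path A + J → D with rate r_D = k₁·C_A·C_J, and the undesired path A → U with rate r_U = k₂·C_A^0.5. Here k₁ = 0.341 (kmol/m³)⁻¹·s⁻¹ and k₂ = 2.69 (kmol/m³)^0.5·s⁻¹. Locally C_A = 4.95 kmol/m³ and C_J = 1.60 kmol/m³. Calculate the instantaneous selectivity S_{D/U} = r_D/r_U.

0.451

S_{D/U} = r_D/r_U = (k₁·C_A·C_J)/(k₂·C_A^0.5) = (k₁/k₂)·C_A^0.5·C_J.
= (0.341×4.950×1.600) / (2.69×4.950^0.5) = 2.701/5.985 = 0.451.
Since the desired path is higher order in A, keeping C_A high (PFR or concentrated feed) favours D.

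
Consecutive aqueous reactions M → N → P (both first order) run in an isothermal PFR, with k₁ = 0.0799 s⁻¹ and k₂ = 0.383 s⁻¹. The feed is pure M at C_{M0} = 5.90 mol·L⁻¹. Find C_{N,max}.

0.814 mol·L⁻¹

At the optimum, C_{N,max}/C_{M0} = (k₁/k₂)^[k₂/(k₂−k₁)].
= (0.0799/0.383)^(0.383/(0.383−0.0799)) = (0.2086)^(1.264) = 0.1380.
C_{N,max} = 0.1380×5.90 = 0.814 mol·L⁻¹.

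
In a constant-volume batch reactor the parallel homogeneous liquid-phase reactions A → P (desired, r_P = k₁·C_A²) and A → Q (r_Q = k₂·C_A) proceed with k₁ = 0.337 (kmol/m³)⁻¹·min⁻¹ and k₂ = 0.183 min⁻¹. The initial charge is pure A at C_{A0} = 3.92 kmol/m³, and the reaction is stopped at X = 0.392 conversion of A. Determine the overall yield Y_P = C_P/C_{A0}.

C_A = C_{A0}(1−X) = 2.383 kmol/m³.
Along a PFR/batch, dC_Q/dC_A = −r_Q/(r_P+r_Q) = −k₂/(k₂+k₁·C_A).
Integrating from C_{A0} to C_A: C_Q = (0.183/0.337)·ln[(0.183+0.337·3.92)/(0.183+0.337·2.38)] = 0.5430·ln(1.504/0.9862) = 0.2292 kmol/m³.
Then C_P = (C_{A0}−C_A) − C_Q = 1.537 − 0.2292 = 1.307 kmol/m³.
Y_P = C_P/C_{A0} = 1.307/3.92 = 0.334.

0.334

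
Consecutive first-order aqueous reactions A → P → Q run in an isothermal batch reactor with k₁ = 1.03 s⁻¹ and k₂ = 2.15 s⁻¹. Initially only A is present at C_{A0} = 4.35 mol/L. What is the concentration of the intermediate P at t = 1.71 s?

Solving the coupled first-order balances gives C_P(t) = [k₁/(k₂−k₁)]·C_{A0}·(e^(−k₁t) − e^(−k₂t)).
e^(−k₁t) = e^(−1.03×1.71) = e^(−1.761) = 0.1718; e^(−k₂t) = e^(−3.676) = 0.02531.
C_P = 1.03×4.35/(2.15−1.03) × (0.1718−0.02531) = 4.000×0.1465 = 0.5861 mol/L.

0.586 mol/L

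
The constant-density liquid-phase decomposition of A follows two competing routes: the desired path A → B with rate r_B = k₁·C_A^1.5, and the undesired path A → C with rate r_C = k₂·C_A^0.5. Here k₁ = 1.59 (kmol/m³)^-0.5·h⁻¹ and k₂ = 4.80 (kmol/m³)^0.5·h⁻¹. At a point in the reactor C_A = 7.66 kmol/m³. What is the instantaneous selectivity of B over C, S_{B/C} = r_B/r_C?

S_{B/C} = r_B/r_C = (k₁·C_A^1.5)/(k₂·C_A^0.5) = (k₁/k₂)·C_A.
= (1.59×7.660^1.5) / (4.80×7.660^0.5) = 33.71/13.28 = 2.54.

2.54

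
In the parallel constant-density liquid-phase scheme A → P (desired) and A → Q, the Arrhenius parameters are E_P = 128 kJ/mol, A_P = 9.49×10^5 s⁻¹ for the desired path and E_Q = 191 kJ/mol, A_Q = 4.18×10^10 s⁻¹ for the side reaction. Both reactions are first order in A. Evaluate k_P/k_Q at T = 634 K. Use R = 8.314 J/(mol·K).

3.52

k_P/k_Q = (A_P/A_Q)·exp[−(E_P−E_Q)/(RT)] = (A_P/A_Q)·exp[(E_Q−E_P)/(RT)].
(E_Q−E_P)/(RT) = (191−128)×10³/(8.314×634) = 63000/5271 = 11.95.
k_P/k_Q = (9.49×10^5/4.18×10^10)·exp(11.95) = 2.270×10^-5 × 1.551×10^5 = 3.52.
Since E_P < E_Q, lowering the temperature improves selectivity toward P.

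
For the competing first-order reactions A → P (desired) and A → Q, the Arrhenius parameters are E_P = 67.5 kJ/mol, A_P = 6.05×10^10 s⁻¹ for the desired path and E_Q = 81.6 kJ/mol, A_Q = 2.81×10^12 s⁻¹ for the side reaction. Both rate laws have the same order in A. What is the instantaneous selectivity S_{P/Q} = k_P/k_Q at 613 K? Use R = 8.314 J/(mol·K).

0.342

With equal orders, S_{P/Q} = k_P/k_Q = (A_P/A_Q)·exp[(E_Q−E_P)/(RT)].
(E_Q−E_P)/(RT) = (81.6−67.5)×10³/(8.314×613) = 14100/5096 = 2.767.
k_P/k_Q = (6.05×10^10/2.81×10^12)·exp(2.767) = 0.02153 × 15.90 = 0.342.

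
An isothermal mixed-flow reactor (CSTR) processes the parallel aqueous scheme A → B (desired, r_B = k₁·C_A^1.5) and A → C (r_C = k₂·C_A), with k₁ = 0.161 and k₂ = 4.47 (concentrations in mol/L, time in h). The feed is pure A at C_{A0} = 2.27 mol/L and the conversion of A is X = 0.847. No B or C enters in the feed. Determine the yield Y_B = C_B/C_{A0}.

Exit C_A = C_{A0}(1−X) = 2.27×0.153 = 0.3473 mol/L.
In a CSTR the entire volume is at exit conditions, so r_B = 0.161×0.3473^1.5 = 0.03295 and r_C = 4.47×0.3473 = 1.552.
Fraction of consumed A going to B: r_B/(r_B+r_C) = 0.02079.
C_B = 0.02079·C_{A0}·X = 0.02079×2.27×0.847 = 0.0400 mol/L; Y_B = C_B/C_{A0} = 0.0176.

0.0176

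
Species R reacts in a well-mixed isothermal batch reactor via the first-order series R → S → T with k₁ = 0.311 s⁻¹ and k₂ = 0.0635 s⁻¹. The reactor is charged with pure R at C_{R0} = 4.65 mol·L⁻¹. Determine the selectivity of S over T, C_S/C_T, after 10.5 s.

Solving the coupled first-order balances gives C_S(t) = [k₁/(k₂−k₁)]·C_{R0}·(e^(−k₁t) − e^(−k₂t)).
e^(−k₁t) = e^(−0.311×10.5) = e^(−3.265) = 0.03818; e^(−k₂t) = e^(−0.6667) = 0.5134.
C_S = 0.311×4.65/(0.0635−0.311) × (0.03818−0.5134) = (-5.843)×(-0.4752) = 2.777 mol·L⁻¹.
C_R = C_{R0}e^(−k₁t) = 0.1775 mol·L⁻¹, so C_T = C_{R0}−C_R−C_S = 1.696 mol·L⁻¹; C_S/C_T = 1.64.

1.64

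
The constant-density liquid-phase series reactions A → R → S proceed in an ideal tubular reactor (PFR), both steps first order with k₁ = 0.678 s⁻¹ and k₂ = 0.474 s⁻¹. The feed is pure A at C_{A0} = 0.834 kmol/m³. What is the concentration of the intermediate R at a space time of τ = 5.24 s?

The intermediate concentration in a first-order A→B→C sequence is C_R = k₁C_{A0}(e^(−k₁τ) − e^(−k₂τ))/(k₂−k₁).
e^(−k₁τ) = e^(−0.678×5.24) = e^(−3.553) = 0.02865; e^(−k₂τ) = e^(−2.484) = 0.08343.
C_R = 0.678×0.834/(0.474−0.678) × (0.02865−0.08343) = (-2.772)×(-0.05478) = 0.1518 kmol/m³.

0.152 kmol/m³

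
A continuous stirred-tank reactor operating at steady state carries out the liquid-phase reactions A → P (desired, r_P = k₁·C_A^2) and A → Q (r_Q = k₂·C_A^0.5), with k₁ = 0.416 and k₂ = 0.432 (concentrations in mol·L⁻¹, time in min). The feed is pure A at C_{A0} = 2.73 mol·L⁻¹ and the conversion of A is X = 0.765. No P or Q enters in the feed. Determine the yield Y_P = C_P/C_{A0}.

Exit C_A = C_{A0}(1−X) = 2.73×0.235 = 0.6415 mol·L⁻¹.
A CSTR operates uniformly at the exit composition, giving r_P = 0.1712 and r_Q = 0.3460 (each k·C_A^n at C_A = 0.6415).
Fraction of consumed A going to P: r_P/(r_P+r_Q) = 0.3310.
C_P = 0.3310·C_{A0}·X = 0.3310×2.73×0.765 = 0.691 mol·L⁻¹; Y_P = C_P/C_{A0} = 0.253.

0.253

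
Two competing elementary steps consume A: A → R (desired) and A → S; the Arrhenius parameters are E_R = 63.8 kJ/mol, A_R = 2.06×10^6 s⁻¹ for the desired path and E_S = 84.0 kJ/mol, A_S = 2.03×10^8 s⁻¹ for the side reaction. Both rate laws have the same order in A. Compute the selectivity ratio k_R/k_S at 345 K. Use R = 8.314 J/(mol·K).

Since both paths have the same order in A, the concentration cancels and S_{R/S} = k_R/k_S = (A_R/A_S)·exp[(E_S−E_R)/(RT)].
(E_S−E_R)/(RT) = (84.0−63.8)×10³/(8.314×345) = 20200/2868 = 7.042.
k_R/k_S = (2.06×10^6/2.03×10^8)·exp(7.042) = 0.01015 × 1144 = 11.6.
Since E_R < E_S, lowering the temperature improves selectivity toward R.

11.6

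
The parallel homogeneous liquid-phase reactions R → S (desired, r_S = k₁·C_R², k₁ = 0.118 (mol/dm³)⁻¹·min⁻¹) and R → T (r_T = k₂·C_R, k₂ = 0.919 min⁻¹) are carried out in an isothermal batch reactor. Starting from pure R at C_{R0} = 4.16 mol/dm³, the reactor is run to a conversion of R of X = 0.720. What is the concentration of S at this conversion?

C_R = C_{R0}(1−X) = 1.165 mol/dm³.
Along a PFR/batch, dC_T/dC_R = −r_T/(r_S+r_T) = −k₂/(k₂+k₁·C_R).
Integrating from C_{R0} to C_R: C_T = (0.919/0.118)·ln[(0.919+0.118·4.16)/(0.919+0.118·1.16)] = 7.788·ln(1.410/1.056) = 2.248 mol/dm³.
Then C_S = (C_{R0}−C_R) − C_T = 2.995 − 2.248 = 0.7476 mol/dm³.

0.748 mol/dm³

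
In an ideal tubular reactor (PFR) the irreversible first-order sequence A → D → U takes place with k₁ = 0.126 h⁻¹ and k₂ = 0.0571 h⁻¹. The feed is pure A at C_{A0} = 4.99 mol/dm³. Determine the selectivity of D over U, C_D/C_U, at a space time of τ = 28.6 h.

0.462

For first-order series with pure A initially, C_D(τ) = k₁C_{A0}/(k₂−k₁)·(e^(−k₁τ) − e^(−k₂τ)).
e^(−k₁τ) = e^(−0.126×28.6) = e^(−3.604) = 0.02723; e^(−k₂τ) = e^(−1.633) = 0.1953.
C_D = 0.126×4.99/(0.0571−0.126) × (0.02723−0.1953) = (-9.125)×(-0.1681) = 1.534 mol/dm³.
C_A = C_{A0}e^(−k₁τ) = 0.1359 mol/dm³, so C_U = C_{A0}−C_A−C_D = 3.320 mol/dm³; C_D/C_U = 0.462.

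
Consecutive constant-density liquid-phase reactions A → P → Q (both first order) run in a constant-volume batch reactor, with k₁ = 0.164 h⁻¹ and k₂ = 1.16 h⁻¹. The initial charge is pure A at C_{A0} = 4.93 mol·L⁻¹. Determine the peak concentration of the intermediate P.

For a first-order series the maximum intermediate yield is C_{P,max}/C_{A0} = (k₁/k₂)^[k₂/(k₂−k₁)].
= (0.164/1.16)^(1.16/(1.16−0.164)) = (0.1414)^(1.165) = 0.1024.
C_{P,max} = 0.1024×4.93 = 0.505 mol·L⁻¹.

0.505 mol·L⁻¹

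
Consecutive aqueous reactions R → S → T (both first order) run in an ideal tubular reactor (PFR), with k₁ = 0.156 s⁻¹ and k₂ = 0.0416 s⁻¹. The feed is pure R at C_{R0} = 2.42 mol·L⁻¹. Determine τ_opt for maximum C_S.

For first-order series the maximum of C_S occurs at τ_opt = ln(k₂/k₁)/(k₂−k₁).
= ln(0.0416/0.156)/(0.0416−0.156) = ln(0.2667)/-0.1144 = -1.322/-0.1144 = 11.6 s.

11.6 s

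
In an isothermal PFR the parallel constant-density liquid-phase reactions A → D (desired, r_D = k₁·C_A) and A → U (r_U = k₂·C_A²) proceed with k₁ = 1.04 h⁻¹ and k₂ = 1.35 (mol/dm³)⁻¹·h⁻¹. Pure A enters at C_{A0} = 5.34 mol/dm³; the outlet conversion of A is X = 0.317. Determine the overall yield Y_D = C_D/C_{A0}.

0.0468

C_A = C_{A0}(1−X) = 3.647 mol/dm³.
Along a PFR/batch, dC_D/dC_A = −r_D/(r_D+r_U) = −k₁/(k₁+k₂·C_A).
Integrating from C_{A0} to C_A: C_D = (1.04/1.35)·ln[(1.04+1.35·5.34)/(1.04+1.35·3.65)] = 0.7704·ln(8.249/5.964) = 0.2499 mol/dm³.
Y_D = C_D/C_{A0} = 0.2499/5.34 = 0.0468.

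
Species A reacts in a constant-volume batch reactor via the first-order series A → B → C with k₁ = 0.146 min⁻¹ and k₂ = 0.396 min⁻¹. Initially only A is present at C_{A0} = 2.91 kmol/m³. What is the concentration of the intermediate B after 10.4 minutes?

The intermediate concentration in a first-order A→B→C sequence is C_B = k₁C_{A0}(e^(−k₁t) − e^(−k₂t))/(k₂−k₁).
e^(−k₁t) = e^(−0.146×10.4) = e^(−1.518) = 0.2191; e^(−k₂t) = e^(−4.118) = 0.01627.
C_B = 0.146×2.91/(0.396−0.146) × (0.2191−0.01627) = 1.699×0.2028 = 0.3446 kmol/m³.

0.345 kmol/m³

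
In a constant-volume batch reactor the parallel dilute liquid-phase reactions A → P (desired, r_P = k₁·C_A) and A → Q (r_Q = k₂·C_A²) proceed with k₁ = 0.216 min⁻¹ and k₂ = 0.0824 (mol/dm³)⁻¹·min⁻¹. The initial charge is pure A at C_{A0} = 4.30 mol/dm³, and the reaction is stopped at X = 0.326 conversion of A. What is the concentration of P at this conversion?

0.593 mol/dm³

C_A = C_{A0}(1−X) = 2.898 mol/dm³.
Along a PFR/batch, dC_P/dC_A = −r_P/(r_P+r_Q) = −k₁/(k₁+k₂·C_A).
Integrating from C_{A0} to C_A: C_P = (0.216/0.0824)·ln[(0.216+0.0824·4.30)/(0.216+0.0824·2.90)] = 2.621·ln(0.5703/0.4548) = 0.5933 mol/dm³.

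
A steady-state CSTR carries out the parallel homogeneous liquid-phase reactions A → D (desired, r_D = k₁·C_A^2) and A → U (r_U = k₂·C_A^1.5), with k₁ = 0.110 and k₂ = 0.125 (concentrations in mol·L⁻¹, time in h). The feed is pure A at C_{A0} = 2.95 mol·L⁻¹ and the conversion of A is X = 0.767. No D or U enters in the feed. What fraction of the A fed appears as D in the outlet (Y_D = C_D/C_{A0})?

Exit C_A = C_{A0}(1−X) = 2.95×0.233 = 0.6874 mol·L⁻¹.
Rates in a CSTR are evaluated at the outlet concentration: r_D = 0.110×0.6874^2 = 0.05197, r_U = 0.125×0.6874^1.5 = 0.07123.
Fraction of consumed A going to D: r_D/(r_D+r_U) = 0.4218.
C_D = 0.4218·C_{A0}·X = 0.4218×2.95×0.767 = 0.954 mol·L⁻¹; Y_D = C_D/C_{A0} = 0.324.

0.324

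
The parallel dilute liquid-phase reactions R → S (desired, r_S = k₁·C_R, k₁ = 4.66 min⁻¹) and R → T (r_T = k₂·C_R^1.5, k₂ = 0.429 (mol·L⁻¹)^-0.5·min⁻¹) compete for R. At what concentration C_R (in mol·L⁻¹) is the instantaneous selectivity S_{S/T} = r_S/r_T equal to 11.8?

0.847 mol·L⁻¹

S_{S/T} = (k₁/k₂)·C_R^-0.5 ⇒ C_R = (S·k₂/k₁)^(-2).
= (11.8×0.429/4.66)^(-2) = (1.086)^(-2) = 0.847 mol·L⁻¹.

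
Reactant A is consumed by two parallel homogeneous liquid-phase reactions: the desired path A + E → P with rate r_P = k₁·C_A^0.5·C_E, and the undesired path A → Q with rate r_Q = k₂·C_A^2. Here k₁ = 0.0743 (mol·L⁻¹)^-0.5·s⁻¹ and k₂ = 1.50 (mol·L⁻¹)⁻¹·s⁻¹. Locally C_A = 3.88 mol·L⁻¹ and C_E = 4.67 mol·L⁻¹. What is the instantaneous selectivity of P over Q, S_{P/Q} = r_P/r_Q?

0.0303

S_{P/Q} = r_P/r_Q = (k₁·C_A^0.5·C_E)/(k₂·C_A^2) = (k₁/k₂)·C_A^-1.5·C_E.
= (0.0743×3.880^0.5×4.670) / (1.50×3.880^2) = 0.6835/22.58 = 0.0303.
The undesired path is higher order in A, so low C_A (CSTR or dilute feed) favours P.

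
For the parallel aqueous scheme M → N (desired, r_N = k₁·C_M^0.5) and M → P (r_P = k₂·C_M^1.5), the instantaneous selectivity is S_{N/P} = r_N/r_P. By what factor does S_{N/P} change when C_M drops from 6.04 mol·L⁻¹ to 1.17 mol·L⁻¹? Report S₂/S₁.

S_{N/P} = (k₁/k₂)·C_M⁻¹, so S₂/S₁ = (C_{M,2}/C_{M,1})⁻¹.
= 6.04/1.17 = 5.16.
Selectivity toward N rises as C_M falls — low-concentration operation is favoured.

5.16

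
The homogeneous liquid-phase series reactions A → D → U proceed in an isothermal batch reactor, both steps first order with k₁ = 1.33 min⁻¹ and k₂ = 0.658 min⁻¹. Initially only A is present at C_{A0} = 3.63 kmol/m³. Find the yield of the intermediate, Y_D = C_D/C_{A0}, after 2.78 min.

The intermediate concentration in a first-order A→B→C sequence is C_D = k₁C_{A0}(e^(−k₁t) − e^(−k₂t))/(k₂−k₁).
e^(−k₁t) = e^(−1.33×2.78) = e^(−3.697) = 0.02479; e^(−k₂t) = e^(−1.829) = 0.1605.
C_D = 1.33×3.63/(0.658−1.33) × (0.02479−0.1605) = (-7.184)×(-0.1357) = 0.9753 kmol/m³.
Y_D = C_D/C_{A0} = 0.9753/3.63 = 0.269.

0.269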